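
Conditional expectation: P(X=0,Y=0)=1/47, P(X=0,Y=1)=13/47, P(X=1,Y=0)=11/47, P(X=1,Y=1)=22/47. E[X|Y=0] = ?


P(Y=0) = 12/47
E[X|Y=0] = (0*1 + 1*11)/12 = 11/12

11/12


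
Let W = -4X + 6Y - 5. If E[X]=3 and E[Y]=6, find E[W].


E[-4X + 6Y - 5] = -4*E[X] + 6*E[Y] - 5
= (-4)*(3) + (6)*(6) + (-5)
= -12 + 36 - 5 = 19

19


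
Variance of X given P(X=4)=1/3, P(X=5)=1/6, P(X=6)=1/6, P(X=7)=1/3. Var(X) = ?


E[X] = 11/2, E[X^2] = 191/6
Var(X) = E[X^2] - (E[X])^2 = 191/6 - (11/2)^2 = 19/12

19/12


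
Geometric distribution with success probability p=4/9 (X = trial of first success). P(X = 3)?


P(X=3) = (1-p)^2 * p = (5/9)^2 * 4/9
= 25/81 * 4/9 = 100/729

100/729


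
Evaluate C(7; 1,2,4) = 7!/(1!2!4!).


7! = 5040
Denominator: 1!=1 * 2!=2 * 4!=24
Coefficient = 5040 / 48 = 105

105


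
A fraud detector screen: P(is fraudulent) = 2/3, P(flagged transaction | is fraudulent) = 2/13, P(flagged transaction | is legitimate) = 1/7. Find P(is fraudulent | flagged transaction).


P(A) = P(A|B)P(B) + P(A|B')P(B') = 2/13*2/3 + 1/7*1/3 = 41/273
P(B|A) = P(A|B)P(B)/P(A) = (4/39)/(41/273) = 28/41

28/41


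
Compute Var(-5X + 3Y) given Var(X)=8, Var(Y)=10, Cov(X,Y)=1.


Var(-5X + 3Y) = (-5)^2*Var(X) + 3^2*Var(Y) + 2*(-5)*3*Cov(X,Y)
= 25*8 + 9*10 - 30*1
= 200 + 90 - 30 = 260

260


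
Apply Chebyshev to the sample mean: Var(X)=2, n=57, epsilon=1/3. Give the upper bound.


Var(Xbar) = Var(X)/n = 2/57
Chebyshev: P(|Xbar-mu| >= 1/3) <= Var(Xbar)/(1/3)^2 = (2/57)/(1/9) = 6/19

6/19


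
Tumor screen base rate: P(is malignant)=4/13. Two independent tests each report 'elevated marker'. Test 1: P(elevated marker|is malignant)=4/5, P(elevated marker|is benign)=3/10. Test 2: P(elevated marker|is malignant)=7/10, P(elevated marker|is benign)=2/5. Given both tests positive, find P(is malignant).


After test 1: P(+) = 4/5*4/13 + 3/10*9/13 = 59/130
P(B|+) = (16/65)/(59/130) = 32/59
After test 2 (use post1 as new prior): P(+) = 7/10*32/59 + 2/5*27/59 = 166/295
P(B|+,+) = (112/295)/(166/295) = 56/83

56/83


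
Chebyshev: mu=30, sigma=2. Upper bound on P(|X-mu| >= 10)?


k = 10/2 = 5
Chebyshev: P(|X-mu| >= k*sigma) <= 1/k^2 = 1/5^2 = 1/25

1/25


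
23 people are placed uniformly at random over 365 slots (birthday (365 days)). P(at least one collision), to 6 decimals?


P(all different) = prod((365-i)/365 for i=0..22) = 0.492703
P(at least one match) = 1 - 0.492703 = 0.507297

0.507297


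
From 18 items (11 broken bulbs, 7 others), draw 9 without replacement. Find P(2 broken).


P(X=2) = C(11,2)*C(7,7) / C(18,9)
= 55*1 / 48620
= 55/48620 = 1/884

1/884


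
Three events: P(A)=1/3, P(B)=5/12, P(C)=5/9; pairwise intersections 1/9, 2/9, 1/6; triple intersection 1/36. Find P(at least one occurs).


P(A∪B∪C) = P(A)+P(B)+P(C) - P(AB)-P(AC)-P(BC) + P(ABC)
= 1/3+5/12+5/9 - 1/9-2/9-1/6 + 1/36
= 5/6

5/6


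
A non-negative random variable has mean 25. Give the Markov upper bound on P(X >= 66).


Markov: P(X >= a) <= E[X]/a
P(X >= 66) <= 25/66

25/66


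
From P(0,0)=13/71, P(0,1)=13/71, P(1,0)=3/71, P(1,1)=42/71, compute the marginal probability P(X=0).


P(X=0) = P(0,0)+P(0,1) = 13/71 + 13/71 = 26/71

26/71


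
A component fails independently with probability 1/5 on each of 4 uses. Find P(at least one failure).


P(at least one) = 1 - P(none)
P(none) = (1 - 1/5)^4 = (4/5)^4 = 256/625
P(at least one) = 1 - 256/625 = 369/625

369/625


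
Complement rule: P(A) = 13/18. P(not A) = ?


P(A') = 1 - P(A) = 1 - 13/18 = 5/18

5/18


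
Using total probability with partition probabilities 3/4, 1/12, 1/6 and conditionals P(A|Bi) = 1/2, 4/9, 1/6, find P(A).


P(A) = P(A|B1)P(B1) + P(A|B2)P(B2) + P(A|B3)P(B3)
= 1/2*3/4 + 4/9*1/12 + 1/6*1/6
= 3/8 + 1/27 + 1/36 = 95/216

95/216


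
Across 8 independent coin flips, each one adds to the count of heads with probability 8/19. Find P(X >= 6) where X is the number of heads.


P(X>=6) = P(X=6) + P(X=7) + P(X=8)
= 888143872/16983563041 + 184549376/16983563041 + 16777216/16983563041
= 1089470464/16983563041

1089470464/16983563041


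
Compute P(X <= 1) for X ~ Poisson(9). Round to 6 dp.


P(X<=1) = e^(-9)*9^0/0! + e^(-9)*9^1/1!
≈ 0.0001234098 + 0.0011106882
= 0.0012340980
≈ 0.001234

0.001234


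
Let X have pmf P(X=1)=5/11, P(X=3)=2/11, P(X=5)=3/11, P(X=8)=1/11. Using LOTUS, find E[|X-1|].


E[|X-1|] = sum(g(x)*P(x))
= 0*5/11 + 2*2/11 + 4*3/11 + 7*1/11
= 23/11

23/11


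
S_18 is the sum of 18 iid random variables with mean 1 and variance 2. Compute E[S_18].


E[S_n] = n*E[X_1] = 18*1 = 18

18


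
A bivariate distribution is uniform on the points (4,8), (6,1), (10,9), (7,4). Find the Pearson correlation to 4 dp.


Cov(X,Y) = 1.8750, Var(X) = 4.6875, Var(Y) = 10.2500
rho = Cov/(sqrt(VarX)*sqrt(VarY)) = 0.2705

0.2705


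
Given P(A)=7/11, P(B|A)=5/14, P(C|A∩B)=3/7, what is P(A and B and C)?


P(A∩B∩C) = P(A) * P(B|A) * P(C|A∩B)
= 7/11 * 5/14 * 3/7
= 5/22 * 3/7 = 15/154

15/154


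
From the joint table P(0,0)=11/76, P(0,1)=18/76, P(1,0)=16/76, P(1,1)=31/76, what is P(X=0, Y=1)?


Read from table: P(X=0, Y=1) = 18/76 = 9/38

9/38


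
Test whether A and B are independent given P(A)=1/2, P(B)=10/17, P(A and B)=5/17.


P(A)*P(B) = 1/2*10/17 = 5/17
P(A∩B) = 5/17, which equals P(A)P(B), so independent

Yes, A and B are independent


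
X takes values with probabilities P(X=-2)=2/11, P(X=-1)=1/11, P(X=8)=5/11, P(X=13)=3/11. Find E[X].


E[X] = sum(x * P(x))
= -2*2/11 - 1*1/11 + 8*5/11 + 13*3/11
= 74/11

74/11


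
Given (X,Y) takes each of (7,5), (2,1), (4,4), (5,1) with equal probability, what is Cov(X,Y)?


E[X]=9/2, E[Y]=11/4, E[XY]=29/2
Cov(X,Y) = E[XY] - E[X]E[Y] = 29/2 - 9/2*11/4 = 17/8

17/8


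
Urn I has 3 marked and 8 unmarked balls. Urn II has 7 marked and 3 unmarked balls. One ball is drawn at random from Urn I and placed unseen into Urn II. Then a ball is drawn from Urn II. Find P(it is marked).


P(transfer marked) = 3/11; P(transfer unmarked) = 8/11
If marked transferred: Urn II has 8 marked of 11, so P(marked|marked moved) = 8/11
If unmarked transferred: Urn II has 7 marked of 11, so P(marked|unmarked moved) = 7/11
By total probability: P(marked) = 3/11*8/11 + 8/11*7/11 = 80/121

80/121


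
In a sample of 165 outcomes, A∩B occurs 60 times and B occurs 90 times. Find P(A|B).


P(A|B) = P(A∩B)/P(B) = (60/165)/(90/165) = 60/90 = 2/3

2/3


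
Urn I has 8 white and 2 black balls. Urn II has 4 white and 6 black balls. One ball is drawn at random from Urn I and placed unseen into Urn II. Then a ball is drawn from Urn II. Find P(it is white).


P(transfer white) = 8/10 = 4/5; P(transfer black) = 1/5
If white transferred: Urn II has 5 white of 11, so P(white|white moved) = 5/11
If black transferred: Urn II has 4 white of 11, so P(white|black moved) = 4/11
By total probability: P(white) = 4/5*5/11 + 1/5*4/11 = 24/55

24/55


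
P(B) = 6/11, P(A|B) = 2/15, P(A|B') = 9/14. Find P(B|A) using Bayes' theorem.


P(A) = P(A|B)P(B) + P(A|B')P(B') = 2/15*6/11 + 9/14*5/11 = 281/770
P(B|A) = P(A|B)P(B)/P(A) = (4/55)/(281/770) = 56/281

56/281


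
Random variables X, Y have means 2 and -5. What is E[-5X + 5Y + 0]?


E[-5X + 5Y + 0] = -5*E[X] + 5*E[Y] + 0
= (-5)*(2) + (5)*(-5) + (0)
= -10 - 25 + 0 = -35

-35


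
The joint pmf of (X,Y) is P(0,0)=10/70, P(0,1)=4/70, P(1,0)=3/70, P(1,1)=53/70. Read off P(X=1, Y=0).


Read from table: P(X=1, Y=0) = 3/70

3/70


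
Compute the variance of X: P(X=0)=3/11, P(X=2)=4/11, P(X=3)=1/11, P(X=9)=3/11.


E[X] = 38/11, E[X^2] = 268/11
Var(X) = E[X^2] - (E[X])^2 = 268/11 - (38/11)^2 = 1504/121

1504/121


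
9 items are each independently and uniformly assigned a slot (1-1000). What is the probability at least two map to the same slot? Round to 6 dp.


P(all different) = prod((1000-i)/1000 for i=0..8) = 0.964541
P(at least one match) = 1 - 0.964541 = 0.035459

0.035459


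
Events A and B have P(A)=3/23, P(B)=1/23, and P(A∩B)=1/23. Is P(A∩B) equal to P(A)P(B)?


P(A)*P(B) = 3/23*1/23 = 3/529
P(A∩B) = 1/23 != 3/529, so not independent

No, A and B are not independent


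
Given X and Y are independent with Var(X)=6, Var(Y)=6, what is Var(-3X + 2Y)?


Independence => Cov(X,Y)=0
Var(-3X + 2Y) = (-3)^2*Var(X) + 2^2*Var(Y)
= 9*6 + 4*6 = 78

78


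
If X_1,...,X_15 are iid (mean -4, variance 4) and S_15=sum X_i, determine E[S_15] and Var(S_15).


E[S_n] = n*mu = 15*-4 = -60
Var(S_n) = n*sigma^2 = 15*4 = 60

E[S_15]=-60, Var(S_15)=60


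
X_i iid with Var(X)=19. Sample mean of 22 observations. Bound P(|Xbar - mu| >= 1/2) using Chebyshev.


Var(Xbar) = Var(X)/n = 19/22
Chebyshev: P(|Xbar-mu| >= 1/2) <= Var(Xbar)/(1/2)^2 = (19/22)/(1/4) = 38/11
Bound exceeds 1, so trivial bound: 1

1


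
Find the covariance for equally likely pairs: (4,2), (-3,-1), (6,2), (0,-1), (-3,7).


E[X]=4/5, E[Y]=9/5, E[XY]=2/5
Cov(X,Y) = E[XY] - E[X]E[Y] = 2/5 - 4/5*9/5 = -26/25

-26/25


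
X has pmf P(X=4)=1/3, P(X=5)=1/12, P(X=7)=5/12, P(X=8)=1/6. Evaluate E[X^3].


E[X^3] = sum(x^3 * P(x))
= 64*1/3 + 125*1/12 + 343*5/12 + 512*1/6
= 260

260


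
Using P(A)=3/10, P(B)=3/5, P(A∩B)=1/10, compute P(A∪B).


P(A∪B) = P(A) + P(B) - P(A∩B)
= 3/10 + 3/5 - 1/10 = 4/5

4/5


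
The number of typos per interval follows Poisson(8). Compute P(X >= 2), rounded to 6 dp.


P(X>=2) = 1 - P(X<=1) = 1 - (e^(-8)*8^0/0! + e^(-8)*8^1/1!)
≈ 1 - (0.0003354626 + 0.0026837010)
= 1 - 0.0030191636 = 0.9969808364
≈ 0.996981

0.996981


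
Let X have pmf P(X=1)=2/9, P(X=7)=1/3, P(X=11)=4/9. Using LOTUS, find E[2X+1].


E[2X+1] = sum(g(x)*P(x))
= 3*2/9 + 15*1/3 + 23*4/9
= 143/9

143/9


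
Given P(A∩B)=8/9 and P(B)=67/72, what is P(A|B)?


P(A|B) = P(A∩B)/P(B) = (64/72)/(67/72) = 64/67

64/67


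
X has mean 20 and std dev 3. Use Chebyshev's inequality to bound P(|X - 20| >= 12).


k = 12/3 = 4
Chebyshev: P(|X-mu| >= k*sigma) <= 1/k^2 = 1/4^2 = 1/16

1/16


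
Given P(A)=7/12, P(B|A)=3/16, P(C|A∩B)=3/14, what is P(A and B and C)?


P(A∩B∩C) = P(A) * P(B|A) * P(C|A∩B)
= 7/12 * 3/16 * 3/14
= 7/64 * 3/14 = 3/128

3/128


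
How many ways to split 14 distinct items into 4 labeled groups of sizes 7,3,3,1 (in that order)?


14! = 87178291200
Denominator: 7!=5040 * 3!=6 * 3!=6 * 1!=1
Coefficient = 87178291200 / 181440 = 480480

480480


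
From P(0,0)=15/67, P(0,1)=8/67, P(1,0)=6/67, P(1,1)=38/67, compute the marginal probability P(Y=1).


P(Y=1) = P(0,1)+P(1,1) = 8/67 + 38/67 = 46/67

46/67


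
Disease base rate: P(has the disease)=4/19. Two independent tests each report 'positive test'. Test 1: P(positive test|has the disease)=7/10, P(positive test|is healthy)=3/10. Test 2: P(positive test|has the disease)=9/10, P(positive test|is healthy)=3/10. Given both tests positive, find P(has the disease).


After test 1: P(+) = 7/10*4/19 + 3/10*15/19 = 73/190
P(B|+) = (14/95)/(73/190) = 28/73
After test 2 (use post1 as new prior): P(+) = 9/10*28/73 + 3/10*45/73 = 387/730
P(B|+,+) = (126/365)/(387/730) = 28/43

28/43


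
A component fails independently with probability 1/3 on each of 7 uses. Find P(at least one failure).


P(at least one) = 1 - P(none)
P(none) = (1 - 1/3)^7 = (2/3)^7 = 128/2187
P(at least one) = 1 - 128/2187 = 2059/2187

2059/2187


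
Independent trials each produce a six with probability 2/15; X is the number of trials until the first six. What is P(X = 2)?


P(X=2) = (1-p)^1 * p = (13/15)^1 * 2/15
= 13/15 * 2/15 = 26/225

26/225


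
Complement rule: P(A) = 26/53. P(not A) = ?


P(A') = 1 - P(A) = 1 - 26/53 = 27/53

27/53


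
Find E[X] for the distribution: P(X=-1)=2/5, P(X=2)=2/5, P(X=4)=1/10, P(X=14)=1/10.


E[X] = sum(x * P(x))
= -1*2/5 + 2*2/5 + 4*1/10 + 14*1/10
= 11/5

11/5


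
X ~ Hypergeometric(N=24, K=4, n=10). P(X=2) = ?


P(X=2) = C(4,2)*C(20,8) / C(24,10)
= 6*125970 / 1961256
= 755820/1961256 = 195/506

195/506


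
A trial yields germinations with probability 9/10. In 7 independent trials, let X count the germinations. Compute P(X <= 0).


P(X<=0) = P(X=0)
= 1/10000000
= 1/10000000

1/10000000


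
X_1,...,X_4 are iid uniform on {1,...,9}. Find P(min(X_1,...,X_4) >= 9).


P(min >= 9) = P(all X_i >= 9) = (P(X_1 >= 9))^4
= (1/9)^4 = 1/6561

1/6561


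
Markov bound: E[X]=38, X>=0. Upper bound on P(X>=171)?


Markov: P(X >= a) <= E[X]/a
P(X >= 171) <= 38/171 = 2/9

2/9


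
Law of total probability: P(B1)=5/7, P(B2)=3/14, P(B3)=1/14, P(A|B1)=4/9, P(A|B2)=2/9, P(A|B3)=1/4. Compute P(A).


P(A) = P(A|B1)P(B1) + P(A|B2)P(B2) + P(A|B3)P(B3)
= 4/9*5/7 + 2/9*3/14 + 1/4*1/14
= 20/63 + 1/21 + 1/56 = 193/504

193/504


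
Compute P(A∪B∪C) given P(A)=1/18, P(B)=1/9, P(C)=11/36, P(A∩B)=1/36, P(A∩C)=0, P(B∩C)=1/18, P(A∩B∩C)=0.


P(A∪B∪C) = P(A)+P(B)+P(C) - P(AB)-P(AC)-P(BC) + P(ABC)
= 1/18+1/9+11/36 - 1/36-0-1/18 + 0
= 7/18

7/18


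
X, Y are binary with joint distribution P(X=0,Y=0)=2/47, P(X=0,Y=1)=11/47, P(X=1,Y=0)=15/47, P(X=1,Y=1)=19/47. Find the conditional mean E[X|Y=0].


P(Y=0) = 17/47
E[X|Y=0] = (0*2 + 1*15)/17 = 15/17

15/17


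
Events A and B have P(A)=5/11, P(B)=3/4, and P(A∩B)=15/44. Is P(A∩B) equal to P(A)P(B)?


P(A)*P(B) = 5/11*3/4 = 15/44
P(A∩B) = 15/44, which equals P(A)P(B), so independent

Yes, A and B are independent


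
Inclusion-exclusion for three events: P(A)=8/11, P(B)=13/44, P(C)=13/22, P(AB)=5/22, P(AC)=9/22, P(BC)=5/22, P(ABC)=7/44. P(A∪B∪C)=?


P(A∪B∪C) = P(A)+P(B)+P(C) - P(AB)-P(AC)-P(BC) + P(ABC)
= 8/11+13/44+13/22 - 5/22-9/22-5/22 + 7/44
= 10/11

10/11


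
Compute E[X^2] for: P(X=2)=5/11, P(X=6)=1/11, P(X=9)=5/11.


E[X^2] = sum(x^2 * P(x))
= 4*5/11 + 36*1/11 + 81*5/11
= 461/11

461/11


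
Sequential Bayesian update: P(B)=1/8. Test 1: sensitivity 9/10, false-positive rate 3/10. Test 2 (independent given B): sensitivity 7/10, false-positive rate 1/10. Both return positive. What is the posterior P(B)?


After test 1: P(+) = 9/10*1/8 + 3/10*7/8 = 3/8
P(B|+) = (9/80)/(3/8) = 3/10
After test 2 (use post1 as new prior): P(+) = 7/10*3/10 + 1/10*7/10 = 7/25
P(B|+,+) = (21/100)/(7/25) = 3/4

3/4


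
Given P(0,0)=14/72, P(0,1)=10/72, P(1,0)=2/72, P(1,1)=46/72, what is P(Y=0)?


P(Y=0) = P(0,0)+P(1,0) = 14/72 + 2/72 = 16/72 = 2/9

2/9


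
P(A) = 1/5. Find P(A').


P(A') = 1 - P(A) = 1 - 1/5 = 4/5

4/5


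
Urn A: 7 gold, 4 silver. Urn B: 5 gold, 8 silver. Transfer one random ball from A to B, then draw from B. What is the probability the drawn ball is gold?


P(transfer gold) = 7/11; P(transfer silver) = 4/11
If gold transferred: Urn II has 6 gold of 14, so P(gold|gold moved) = 3/7
If silver transferred: Urn II has 5 gold of 14, so P(gold|silver moved) = 5/14
By total probability: P(gold) = 7/11*3/7 + 4/11*5/14 = 31/77

31/77


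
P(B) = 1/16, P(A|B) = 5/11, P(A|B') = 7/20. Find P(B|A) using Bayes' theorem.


P(A) = P(A|B)P(B) + P(A|B')P(B') = 5/11*1/16 + 7/20*15/16 = 251/704
P(B|A) = P(A|B)P(B)/P(A) = (5/176)/(251/704) = 20/251

20/251


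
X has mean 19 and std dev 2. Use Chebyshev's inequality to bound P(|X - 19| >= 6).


k = 6/2 = 3
Chebyshev: P(|X-mu| >= k*sigma) <= 1/k^2 = 1/3^2 = 1/9

1/9


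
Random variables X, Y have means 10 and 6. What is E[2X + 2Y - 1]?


E[2X + 2Y - 1] = 2*E[X] + 2*E[Y] - 1
= (2)*(10) + (2)*(6) + (-1)
= 20 + 12 - 1 = 31

31


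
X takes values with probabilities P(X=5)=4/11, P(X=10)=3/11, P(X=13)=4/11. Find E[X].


E[X] = sum(x * P(x))
= 5*4/11 + 10*3/11 + 13*4/11
= 102/11

102/11


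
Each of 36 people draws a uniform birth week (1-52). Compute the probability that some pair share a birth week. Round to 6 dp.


P(all different) = prod((52-i)/52 for i=0..35) = 0.000000
P(at least one match) = 1 - 0.000000 = 1.000000

1.000000


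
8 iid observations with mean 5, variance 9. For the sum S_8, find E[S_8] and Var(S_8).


E[S_n] = n*mu = 8*5 = 40
Var(S_n) = n*sigma^2 = 8*9 = 72

E[S_8]=40, Var(S_8)=72


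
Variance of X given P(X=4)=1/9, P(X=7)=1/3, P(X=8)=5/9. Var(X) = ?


E[X] = 65/9, E[X^2] = 161/3
Var(X) = E[X^2] - (E[X])^2 = 161/3 - (65/9)^2 = 122/81

122/81


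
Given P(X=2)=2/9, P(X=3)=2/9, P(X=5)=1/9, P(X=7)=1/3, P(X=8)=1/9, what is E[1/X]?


E[1/X] = sum(g(x)*P(x))
= 1/2*2/9 + 1/3*2/9 + 1/5*1/9 + 1/7*1/3 + 1/8*1/9
= 2033/7560

2033/7560


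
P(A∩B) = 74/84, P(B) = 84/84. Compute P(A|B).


P(A|B) = P(A∩B)/P(B) = (74/84)/(84/84) = 74/84 = 37/42

37/42


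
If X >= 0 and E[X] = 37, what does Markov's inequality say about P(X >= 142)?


Markov: P(X >= a) <= E[X]/a
P(X >= 142) <= 37/142

37/142


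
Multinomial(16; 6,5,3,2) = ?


16! = 20922789888000
Denominator: 6!=720 * 5!=120 * 3!=6 * 2!=2
Coefficient = 20922789888000 / 1036800 = 20180160

20180160


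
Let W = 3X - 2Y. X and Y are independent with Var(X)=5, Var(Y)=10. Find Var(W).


Independence => Cov(X,Y)=0
Var(3X - 2Y) = 3^2*Var(X) + (-2)^2*Var(Y)
= 9*5 + 4*10 = 85

85


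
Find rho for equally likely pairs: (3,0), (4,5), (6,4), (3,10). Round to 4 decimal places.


Cov(X,Y) = -0.5000, Var(X) = 1.5000, Var(Y) = 12.6875
rho = Cov/(sqrt(VarX)*sqrt(VarY)) = -0.1146

-0.1146


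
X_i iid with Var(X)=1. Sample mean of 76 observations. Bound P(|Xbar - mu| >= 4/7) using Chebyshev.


Var(Xbar) = Var(X)/n = 1/76
Chebyshev: P(|Xbar-mu| >= 4/7) <= Var(Xbar)/(4/7)^2 = (1/76)/(16/49) = 49/1216

49/1216


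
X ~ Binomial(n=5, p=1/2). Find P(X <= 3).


P(X<=3) = P(X=0) + P(X=1) + P(X=2) + P(X=3)
= 1/32 + 5/32 + 5/16 + 5/16
= 13/16

13/16


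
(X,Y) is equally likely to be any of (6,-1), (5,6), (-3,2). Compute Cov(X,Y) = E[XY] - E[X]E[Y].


E[X]=8/3, E[Y]=7/3, E[XY]=6
Cov(X,Y) = E[XY] - E[X]E[Y] = 6 - 8/3*7/3 = -2/9

-2/9


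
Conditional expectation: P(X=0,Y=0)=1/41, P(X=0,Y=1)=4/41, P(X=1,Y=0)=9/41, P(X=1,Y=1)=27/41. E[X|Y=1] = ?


P(Y=1) = 31/41
E[X|Y=1] = (0*4 + 1*27)/31 = 27/31

27/31


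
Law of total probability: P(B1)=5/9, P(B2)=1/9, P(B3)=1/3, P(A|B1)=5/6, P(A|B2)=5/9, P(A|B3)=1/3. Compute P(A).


P(A) = P(A|B1)P(B1) + P(A|B2)P(B2) + P(A|B3)P(B3)
= 5/6*5/9 + 5/9*1/9 + 1/3*1/3
= 25/54 + 5/81 + 1/9 = 103/162

103/162


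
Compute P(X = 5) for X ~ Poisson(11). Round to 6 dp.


P(X=5) = e^(-11) * 11^5 / 5!
≈ 0.00001670170079 * 161051 / 120
≈ 0.022415

0.022415


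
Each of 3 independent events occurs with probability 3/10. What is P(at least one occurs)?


P(at least one) = 1 - P(none)
P(none) = (1 - 3/10)^3 = (7/10)^3 = 343/1000
P(at least one) = 1 - 343/1000 = 657/1000

657/1000


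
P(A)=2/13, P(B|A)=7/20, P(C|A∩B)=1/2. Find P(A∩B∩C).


P(A∩B∩C) = P(A) * P(B|A) * P(C|A∩B)
= 2/13 * 7/20 * 1/2
= 7/130 * 1/2 = 7/260

7/260


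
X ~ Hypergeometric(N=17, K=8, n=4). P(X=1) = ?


P(X=1) = C(8,1)*C(9,3) / C(17,4)
= 8*84 / 2380
= 672/2380 = 24/85

24/85


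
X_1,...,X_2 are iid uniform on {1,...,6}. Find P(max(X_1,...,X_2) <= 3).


P(max <= 3) = P(all X_i <= 3) = (P(X_1 <= 3))^2
= (3/6)^2 = (1/2)^2 = 1/4

1/4


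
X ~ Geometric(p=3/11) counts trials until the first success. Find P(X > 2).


P(X > 2) = P(first 2 trials all fail) = (1-p)^2 = (8/11)^2 = 64/121

64/121


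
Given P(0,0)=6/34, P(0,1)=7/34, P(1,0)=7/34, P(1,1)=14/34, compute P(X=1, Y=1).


Read from table: P(X=1, Y=1) = 14/34 = 7/17

7/17


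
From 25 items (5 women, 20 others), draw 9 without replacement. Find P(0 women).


P(X=0) = C(5,0)*C(20,9) / C(25,9)
= 1*167960 / 2042975
= 167960/2042975 = 104/1265

104/1265


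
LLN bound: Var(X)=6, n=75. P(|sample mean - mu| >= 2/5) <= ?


Var(Xbar) = Var(X)/n = 6/75
Chebyshev: P(|Xbar-mu| >= 2/5) <= Var(Xbar)/(2/5)^2 = (2/25)/(4/25) = 1/2

1/2


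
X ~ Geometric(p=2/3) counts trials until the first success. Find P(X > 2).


P(X > 2) = P(first 2 trials all fail) = (1-p)^2 = (1/3)^2 = 1/9

1/9


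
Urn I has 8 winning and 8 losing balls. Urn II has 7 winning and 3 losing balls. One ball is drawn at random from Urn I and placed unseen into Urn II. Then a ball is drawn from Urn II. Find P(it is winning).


P(transfer winning) = 8/16 = 1/2; P(transfer losing) = 1/2
If winning transferred: Urn II has 8 winning of 11, so P(winning|winning moved) = 8/11
If losing transferred: Urn II has 7 winning of 11, so P(winning|losing moved) = 7/11
By total probability: P(winning) = 1/2*8/11 + 1/2*7/11 = 15/22

15/22


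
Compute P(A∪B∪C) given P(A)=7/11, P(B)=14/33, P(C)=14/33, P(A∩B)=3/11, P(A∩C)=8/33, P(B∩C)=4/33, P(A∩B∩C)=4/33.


P(A∪B∪C) = P(A)+P(B)+P(C) - P(AB)-P(AC)-P(BC) + P(ABC)
= 7/11+14/33+14/33 - 3/11-8/33-4/33 + 4/33
= 32/33

32/33


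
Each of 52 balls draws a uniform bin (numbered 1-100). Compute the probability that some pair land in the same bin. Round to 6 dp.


P(all different) = prod((100-i)/100 for i=0..51) = 0.000000
P(at least one match) = 1 - 0.000000 = 1.000000

1.000000


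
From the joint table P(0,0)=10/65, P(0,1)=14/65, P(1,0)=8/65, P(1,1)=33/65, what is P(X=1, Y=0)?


Read from table: P(X=1, Y=0) = 8/65

8/65


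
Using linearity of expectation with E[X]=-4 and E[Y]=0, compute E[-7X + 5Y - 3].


E[-7X + 5Y - 3] = -7*E[X] + 5*E[Y] - 3
= (-7)*(-4) + (5)*(0) + (-3)
= 28 + 0 - 3 = 25

25


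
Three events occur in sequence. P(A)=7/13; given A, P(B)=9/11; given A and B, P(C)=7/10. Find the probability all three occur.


P(A∩B∩C) = P(A) * P(B|A) * P(C|A∩B)
= 7/13 * 9/11 * 7/10
= 63/143 * 7/10 = 441/1430

441/1430


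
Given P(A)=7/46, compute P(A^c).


P(A') = 1 - P(A) = 1 - 7/46 = 39/46

39/46


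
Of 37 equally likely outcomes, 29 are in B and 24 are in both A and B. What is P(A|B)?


P(A|B) = P(A∩B)/P(B) = (24/37)/(29/37) = 24/29

24/29


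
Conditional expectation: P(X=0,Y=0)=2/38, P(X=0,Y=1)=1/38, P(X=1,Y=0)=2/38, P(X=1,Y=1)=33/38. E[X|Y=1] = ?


P(Y=1) = 34/38
E[X|Y=1] = (0*1 + 1*33)/34 = 33/34

33/34


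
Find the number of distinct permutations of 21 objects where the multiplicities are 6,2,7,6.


21! = 51090942171709440000
Denominator: 6!=720 * 2!=2 * 7!=5040 * 6!=720
Coefficient = 51090942171709440000 / 5225472000 = 9777287520

9777287520


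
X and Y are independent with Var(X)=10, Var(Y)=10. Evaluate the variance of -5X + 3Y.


Independence => Cov(X,Y)=0
Var(-5X + 3Y) = (-5)^2*Var(X) + 3^2*Var(Y)
= 25*10 + 9*10 = 340

340


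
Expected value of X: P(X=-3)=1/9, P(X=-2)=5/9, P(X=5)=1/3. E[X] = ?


E[X] = sum(x * P(x))
= -3*1/9 - 2*5/9 + 5*1/3
= 2/9

2/9


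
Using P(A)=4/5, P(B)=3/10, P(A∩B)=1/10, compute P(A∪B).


P(A∪B) = P(A) + P(B) - P(A∩B)
= 4/5 + 3/10 - 1/10 = 1

1


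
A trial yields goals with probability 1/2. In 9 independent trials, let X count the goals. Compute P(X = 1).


P(X=1) = C(9,1) * p^1 * (1-p)^8
= 9 * 1/2 * 1/256
= 9/512

9/512


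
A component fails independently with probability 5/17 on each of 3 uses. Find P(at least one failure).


P(at least one) = 1 - P(none)
P(none) = (1 - 5/17)^3 = (12/17)^3 = 1728/4913
P(at least one) = 1 - 1728/4913 = 3185/4913

3185/4913


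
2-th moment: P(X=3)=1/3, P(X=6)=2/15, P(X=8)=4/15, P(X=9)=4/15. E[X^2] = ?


E[X^2] = sum(x^2 * P(x))
= 9*1/3 + 36*2/15 + 64*4/15 + 81*4/15
= 697/15

697/15


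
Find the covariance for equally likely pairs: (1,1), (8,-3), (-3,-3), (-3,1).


E[X]=3/4, E[Y]=-1, E[XY]=-17/4
Cov(X,Y) = E[XY] - E[X]E[Y] = -17/4 - 3/4*-1 = -7/2

-7/2


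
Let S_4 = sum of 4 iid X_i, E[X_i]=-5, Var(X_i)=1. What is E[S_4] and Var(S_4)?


E[S_n] = n*mu = 4*-5 = -20
Var(S_n) = n*sigma^2 = 4*1 = 4

E[S_4]=-20, Var(S_4)=4


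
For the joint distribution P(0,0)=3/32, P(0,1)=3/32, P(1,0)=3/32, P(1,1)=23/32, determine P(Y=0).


P(Y=0) = P(0,0)+P(1,0) = 3/32 + 3/32 = 6/32 = 3/16

3/16


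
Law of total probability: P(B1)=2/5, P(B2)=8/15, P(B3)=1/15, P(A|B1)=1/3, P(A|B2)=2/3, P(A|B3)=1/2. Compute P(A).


P(A) = P(A|B1)P(B1) + P(A|B2)P(B2) + P(A|B3)P(B3)
= 1/3*2/5 + 2/3*8/15 + 1/2*1/15
= 2/15 + 16/45 + 1/30 = 47/90

47/90


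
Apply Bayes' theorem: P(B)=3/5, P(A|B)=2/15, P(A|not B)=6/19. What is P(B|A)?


P(A) = P(A|B)P(B) + P(A|B')P(B') = 2/15*3/5 + 6/19*2/5 = 98/475
P(B|A) = P(A|B)P(B)/P(A) = (2/25)/(98/475) = 19/49

19/49


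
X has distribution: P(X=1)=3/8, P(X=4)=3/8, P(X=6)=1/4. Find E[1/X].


E[1/X] = sum(g(x)*P(x))
= 1*3/8 + 1/4*3/8 + 1/6*1/4
= 49/96

49/96


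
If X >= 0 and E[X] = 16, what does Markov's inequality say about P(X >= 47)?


Markov: P(X >= a) <= E[X]/a
P(X >= 47) <= 16/47

16/47


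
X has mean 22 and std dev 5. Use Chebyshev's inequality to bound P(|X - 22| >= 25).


k = 25/5 = 5
Chebyshev: P(|X-mu| >= k*sigma) <= 1/k^2 = 1/5^2 = 1/25

1/25


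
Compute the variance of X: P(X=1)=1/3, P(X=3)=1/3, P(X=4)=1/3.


E[X] = 8/3, E[X^2] = 26/3
Var(X) = E[X^2] - (E[X])^2 = 26/3 - (8/3)^2 = 14/9

14/9


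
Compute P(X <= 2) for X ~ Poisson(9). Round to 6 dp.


P(X<=2) = e^(-9)*9^0/0! + e^(-9)*9^1/1! + e^(-9)*9^2/2!
≈ 0.0001234098 + 0.0011106882 + 0.0049980971
= 0.0062321951
≈ 0.006232

0.006232


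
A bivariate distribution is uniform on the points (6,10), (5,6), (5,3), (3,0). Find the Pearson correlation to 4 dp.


Cov(X,Y) = 3.6875, Var(X) = 1.1875, Var(Y) = 13.6875
rho = Cov/(sqrt(VarX)*sqrt(VarY)) = 0.9146

0.9146


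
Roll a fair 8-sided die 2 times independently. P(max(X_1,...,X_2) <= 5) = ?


P(max <= 5) = P(all X_i <= 5) = (P(X_1 <= 5))^2
= (5/8)^2 = 25/64

25/64


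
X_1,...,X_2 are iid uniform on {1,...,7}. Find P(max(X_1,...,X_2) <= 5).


P(max <= 5) = P(all X_i <= 5) = (P(X_1 <= 5))^2
= (5/7)^2 = 25/49

25/49


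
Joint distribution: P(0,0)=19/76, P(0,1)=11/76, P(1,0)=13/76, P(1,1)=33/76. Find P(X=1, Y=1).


Read from table: P(X=1, Y=1) = 33/76

33/76


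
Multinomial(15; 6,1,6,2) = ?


15! = 1307674368000
Denominator: 6!=720 * 1!=1 * 6!=720 * 2!=2
Coefficient = 1307674368000 / 1036800 = 1261260

1261260


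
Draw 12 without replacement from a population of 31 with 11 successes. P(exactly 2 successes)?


P(X=2) = C(11,2)*C(20,10) / C(31,12)
= 55*184756 / 141120525
= 10161580/141120525 = 156332/2171085

156332/2171085


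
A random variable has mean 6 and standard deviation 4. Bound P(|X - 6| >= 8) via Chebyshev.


k = 8/4 = 2
Chebyshev: P(|X-mu| >= k*sigma) <= 1/k^2 = 1/2^2 = 1/4

1/4


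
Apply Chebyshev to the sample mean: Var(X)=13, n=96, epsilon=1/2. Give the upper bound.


Var(Xbar) = Var(X)/n = 13/96
Chebyshev: P(|Xbar-mu| >= 1/2) <= Var(Xbar)/(1/2)^2 = (13/96)/(1/4) = 13/24

13/24


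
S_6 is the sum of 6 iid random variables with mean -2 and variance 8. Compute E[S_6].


E[S_n] = n*E[X_1] = 6*-2 = -12

-12


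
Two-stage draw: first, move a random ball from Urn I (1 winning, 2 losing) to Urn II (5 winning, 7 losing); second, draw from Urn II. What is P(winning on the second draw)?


P(transfer winning) = 1/3; P(transfer losing) = 2/3
If winning transferred: Urn II has 6 winning of 13, so P(winning|winning moved) = 6/13
If losing transferred: Urn II has 5 winning of 13, so P(winning|losing moved) = 5/13
By total probability: P(winning) = 1/3*6/13 + 2/3*5/13 = 16/39

16/39


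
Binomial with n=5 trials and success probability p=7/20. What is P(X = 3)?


P(X=3) = C(5,3) * p^3 * (1-p)^2
= 10 * 343/8000 * 169/400
= 57967/320000

57967/320000


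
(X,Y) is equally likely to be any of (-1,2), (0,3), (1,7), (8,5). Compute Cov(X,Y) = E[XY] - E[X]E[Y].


E[X]=2, E[Y]=17/4, E[XY]=45/4
Cov(X,Y) = E[XY] - E[X]E[Y] = 45/4 - 2*17/4 = 11/4

11/4


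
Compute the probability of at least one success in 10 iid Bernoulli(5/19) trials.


P(at least one) = 1 - P(none)
P(none) = (1 - 5/19)^10 = (14/19)^10 = 289254654976/6131066257801
P(at least one) = 1 - 289254654976/6131066257801 = 5841811602825/6131066257801

5841811602825/6131066257801


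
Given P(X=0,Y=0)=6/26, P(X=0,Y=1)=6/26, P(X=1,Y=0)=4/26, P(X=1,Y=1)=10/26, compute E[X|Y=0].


P(Y=0) = 10/26
E[X|Y=0] = (0*6 + 1*4)/10 = 4/10 = 2/5

2/5


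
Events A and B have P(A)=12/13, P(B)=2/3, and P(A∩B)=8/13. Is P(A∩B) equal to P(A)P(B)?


P(A)*P(B) = 12/13*2/3 = 8/13
P(A∩B) = 8/13, which equals P(A)P(B), so independent

Yes, A and B are independent


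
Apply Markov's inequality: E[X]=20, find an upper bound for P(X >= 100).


Markov: P(X >= a) <= E[X]/a
P(X >= 100) <= 20/100 = 1/5

1/5


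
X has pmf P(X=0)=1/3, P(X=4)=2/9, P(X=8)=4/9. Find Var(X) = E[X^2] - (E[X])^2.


E[X] = 40/9, E[X^2] = 32
Var(X) = E[X^2] - (E[X])^2 = 32 - (40/9)^2 = 992/81

992/81


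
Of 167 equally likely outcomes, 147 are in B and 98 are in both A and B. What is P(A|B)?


P(A|B) = P(A∩B)/P(B) = (98/167)/(147/167) = 98/147 = 2/3

2/3


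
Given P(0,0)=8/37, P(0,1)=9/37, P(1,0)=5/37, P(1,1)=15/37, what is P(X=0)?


P(X=0) = P(0,0)+P(0,1) = 8/37 + 9/37 = 17/37

17/37


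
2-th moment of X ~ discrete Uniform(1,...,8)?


E[X^2] = (1/8) * sum(x^2 for x=1..8)
= 204/8 = 51/2

51/2


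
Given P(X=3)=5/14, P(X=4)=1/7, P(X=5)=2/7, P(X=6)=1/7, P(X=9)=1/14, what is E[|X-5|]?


E[|X-5|] = sum(g(x)*P(x))
= 2*5/14 + 1*1/7 + 0*2/7 + 1*1/7 + 4*1/14
= 9/7

9/7


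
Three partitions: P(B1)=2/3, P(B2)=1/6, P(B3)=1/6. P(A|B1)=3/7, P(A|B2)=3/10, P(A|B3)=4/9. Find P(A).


P(A) = P(A|B1)P(B1) + P(A|B2)P(B2) + P(A|B3)P(B3)
= 3/7*2/3 + 3/10*1/6 + 4/9*1/6
= 2/7 + 1/20 + 2/27 = 1549/3780

1549/3780


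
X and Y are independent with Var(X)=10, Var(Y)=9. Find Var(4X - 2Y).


Independence => Cov(X,Y)=0
Var(4X - 2Y) = 4^2*Var(X) + (-2)^2*Var(Y)
= 16*10 + 4*9 = 196

196


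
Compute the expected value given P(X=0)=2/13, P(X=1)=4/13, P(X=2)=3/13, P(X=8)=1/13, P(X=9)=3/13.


E[X] = sum(x * P(x))
= 0*2/13 + 1*4/13 + 2*3/13 + 8*1/13 + 9*3/13
= 45/13

45/13


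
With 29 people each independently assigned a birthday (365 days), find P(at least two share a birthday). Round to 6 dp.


P(all different) = prod((365-i)/365 for i=0..28) = 0.319031
P(at least one match) = 1 - 0.319031 = 0.680969

0.680969


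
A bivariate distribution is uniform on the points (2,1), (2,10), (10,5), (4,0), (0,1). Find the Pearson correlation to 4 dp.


Cov(X,Y) = 2.1600, Var(X) = 11.8400, Var(Y) = 13.8400
rho = Cov/(sqrt(VarX)*sqrt(VarY)) = 0.1687

0.1687


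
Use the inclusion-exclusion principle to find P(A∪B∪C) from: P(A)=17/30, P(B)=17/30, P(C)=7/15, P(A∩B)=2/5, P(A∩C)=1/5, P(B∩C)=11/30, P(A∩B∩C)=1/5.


P(A∪B∪C) = P(A)+P(B)+P(C) - P(AB)-P(AC)-P(BC) + P(ABC)
= 17/30+17/30+7/15 - 2/5-1/5-11/30 + 1/5
= 5/6

5/6


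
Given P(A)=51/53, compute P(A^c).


P(A') = 1 - P(A) = 1 - 51/53 = 2/53

2/53


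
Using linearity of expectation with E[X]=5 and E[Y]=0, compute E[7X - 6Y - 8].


E[7X - 6Y - 8] = 7*E[X] - 6*E[Y] - 8
= (7)*(5) + (-6)*(0) + (-8)
= 35 + 0 - 8 = 27

27


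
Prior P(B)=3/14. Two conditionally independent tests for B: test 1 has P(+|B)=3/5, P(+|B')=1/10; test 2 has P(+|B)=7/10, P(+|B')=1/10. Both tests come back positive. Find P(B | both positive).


After test 1: P(+) = 3/5*3/14 + 1/10*11/14 = 29/140
P(B|+) = (9/70)/(29/140) = 18/29
After test 2 (use post1 as new prior): P(+) = 7/10*18/29 + 1/10*11/29 = 137/290
P(B|+,+) = (63/145)/(137/290) = 126/137

126/137


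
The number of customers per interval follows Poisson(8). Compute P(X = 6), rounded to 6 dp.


P(X=6) = e^(-8) * 8^6 / 6!
≈ 0.0003354626279 * 262144 / 720
≈ 0.122138

0.122138


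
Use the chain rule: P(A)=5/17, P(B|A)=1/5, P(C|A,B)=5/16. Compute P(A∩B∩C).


P(A∩B∩C) = P(A) * P(B|A) * P(C|A∩B)
= 5/17 * 1/5 * 5/16
= 1/17 * 5/16 = 5/272

5/272


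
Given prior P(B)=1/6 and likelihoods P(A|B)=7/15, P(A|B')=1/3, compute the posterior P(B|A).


P(A) = P(A|B)P(B) + P(A|B')P(B') = 7/15*1/6 + 1/3*5/6 = 16/45
P(B|A) = P(A|B)P(B)/P(A) = (7/90)/(16/45) = 7/32

7/32


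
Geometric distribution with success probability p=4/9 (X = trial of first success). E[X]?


For geometric (trials until first success), E[X] = 1/p = 1/(4/9) = 9/4

9/4


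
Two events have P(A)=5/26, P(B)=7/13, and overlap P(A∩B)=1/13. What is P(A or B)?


P(A∪B) = P(A) + P(B) - P(A∩B)
= 5/26 + 7/13 - 1/13 = 17/26

17/26


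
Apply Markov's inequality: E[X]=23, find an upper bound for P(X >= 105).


Markov: P(X >= a) <= E[X]/a
P(X >= 105) <= 23/105

23/105


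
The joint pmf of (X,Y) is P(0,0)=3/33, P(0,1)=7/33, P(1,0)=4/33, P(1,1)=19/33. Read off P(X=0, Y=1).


Read from table: P(X=0, Y=1) = 7/33

7/33


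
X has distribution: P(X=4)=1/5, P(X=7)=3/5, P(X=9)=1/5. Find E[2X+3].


E[2X+3] = sum(g(x)*P(x))
= 11*1/5 + 17*3/5 + 21*1/5
= 83/5

83/5


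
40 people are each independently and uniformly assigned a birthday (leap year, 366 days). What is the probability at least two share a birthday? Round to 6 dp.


P(all different) = prod((366-i)/366 for i=0..39) = 0.109455
P(at least one match) = 1 - 0.109455 = 0.890545

0.890545


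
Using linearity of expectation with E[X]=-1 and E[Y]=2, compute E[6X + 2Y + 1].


E[6X + 2Y + 1] = 6*E[X] + 2*E[Y] + 1
= (6)*(-1) + (2)*(2) + (1)
= -6 + 4 + 1 = -1

-1


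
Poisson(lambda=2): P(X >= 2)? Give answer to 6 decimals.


P(X>=2) = 1 - P(X<=1) = 1 - (e^(-2)*2^0/0! + e^(-2)*2^1/1!)
≈ 1 - (0.1353352832 + 0.2706705665)
= 1 - 0.4060058497 = 0.5939941503
≈ 0.593994

0.593994


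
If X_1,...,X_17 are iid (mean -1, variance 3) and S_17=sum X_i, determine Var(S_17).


By independence, Var(S_n) = n*Var(X_1) = 17*3 = 51

51


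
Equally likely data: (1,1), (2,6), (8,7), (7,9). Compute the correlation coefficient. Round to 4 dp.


Cov(X,Y) = 7.1250, Var(X) = 9.2500, Var(Y) = 8.6875
rho = Cov/(sqrt(VarX)*sqrt(VarY)) = 0.7948

0.7948


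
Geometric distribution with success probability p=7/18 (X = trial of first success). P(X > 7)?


P(X > 7) = P(first 7 trials all fail) = (1-p)^7 = (11/18)^7 = 19487171/612220032

19487171/612220032


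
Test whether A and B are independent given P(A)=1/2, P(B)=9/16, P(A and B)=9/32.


P(A)*P(B) = 1/2*9/16 = 9/32
P(A∩B) = 9/32, which equals P(A)P(B), so independent

Yes, A and B are independent


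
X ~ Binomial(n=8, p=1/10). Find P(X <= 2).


P(X<=2) = P(X=0) + P(X=1) + P(X=2)
= 43046721/100000000 + 4782969/12500000 + 3720087/25000000
= 96190821/100000000

96190821/100000000


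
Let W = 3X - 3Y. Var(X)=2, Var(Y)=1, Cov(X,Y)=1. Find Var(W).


Var(3X - 3Y) = 3^2*Var(X) + (-3)^2*Var(Y) + 2*3*(-3)*Cov(X,Y)
= 9*2 + 9*1 - 18*1
= 18 + 9 - 18 = 9

9


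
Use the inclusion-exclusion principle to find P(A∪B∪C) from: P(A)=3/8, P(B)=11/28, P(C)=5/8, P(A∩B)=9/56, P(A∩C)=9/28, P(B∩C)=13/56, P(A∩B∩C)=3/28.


P(A∪B∪C) = P(A)+P(B)+P(C) - P(AB)-P(AC)-P(BC) + P(ABC)
= 3/8+11/28+5/8 - 9/56-9/28-13/56 + 3/28
= 11/14

11/14


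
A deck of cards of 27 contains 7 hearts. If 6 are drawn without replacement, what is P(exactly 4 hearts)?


P(X=4) = C(7,4)*C(20,2) / C(27,6)
= 35*190 / 296010
= 6650/296010 = 665/29601

665/29601


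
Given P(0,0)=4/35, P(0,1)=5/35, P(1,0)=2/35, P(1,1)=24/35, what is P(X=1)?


P(X=1) = P(1,0)+P(1,1) = 2/35 + 24/35 = 26/35

26/35


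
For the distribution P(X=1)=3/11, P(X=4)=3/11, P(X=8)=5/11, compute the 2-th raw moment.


E[X^2] = sum(x^2 * P(x))
= 1*3/11 + 16*3/11 + 64*5/11
= 371/11

371/11


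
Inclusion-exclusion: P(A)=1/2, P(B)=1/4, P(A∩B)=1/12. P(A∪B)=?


P(A∪B) = P(A) + P(B) - P(A∩B)
= 1/2 + 1/4 - 1/12 = 2/3

2/3


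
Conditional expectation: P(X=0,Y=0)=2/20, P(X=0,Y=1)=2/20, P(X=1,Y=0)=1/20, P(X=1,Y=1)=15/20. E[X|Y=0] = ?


P(Y=0) = 3/20
E[X|Y=0] = (0*2 + 1*1)/3 = 1/3

1/3


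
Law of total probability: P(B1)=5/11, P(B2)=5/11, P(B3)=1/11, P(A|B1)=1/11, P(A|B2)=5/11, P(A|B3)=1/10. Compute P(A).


P(A) = P(A|B1)P(B1) + P(A|B2)P(B2) + P(A|B3)P(B3)
= 1/11*5/11 + 5/11*5/11 + 1/10*1/11
= 5/121 + 25/121 + 1/110 = 311/1210

311/1210


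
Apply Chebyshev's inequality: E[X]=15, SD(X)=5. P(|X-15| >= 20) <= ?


k = 20/5 = 4
Chebyshev: P(|X-mu| >= k*sigma) <= 1/k^2 = 1/4^2 = 1/16

1/16


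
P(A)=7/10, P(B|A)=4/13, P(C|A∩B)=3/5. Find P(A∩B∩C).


P(A∩B∩C) = P(A) * P(B|A) * P(C|A∩B)
= 7/10 * 4/13 * 3/5
= 14/65 * 3/5 = 42/325

42/325


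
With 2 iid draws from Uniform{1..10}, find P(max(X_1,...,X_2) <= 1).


P(max <= 1) = P(all X_i <= 1) = (P(X_1 <= 1))^2
= (1/10)^2 = 1/100

1/100


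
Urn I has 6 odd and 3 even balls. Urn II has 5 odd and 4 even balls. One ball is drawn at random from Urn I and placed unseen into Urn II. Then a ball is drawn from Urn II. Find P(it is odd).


P(transfer odd) = 6/9 = 2/3; P(transfer even) = 1/3
If odd transferred: Urn II has 6 odd of 10, so P(odd|odd moved) = 3/5
If even transferred: Urn II has 5 odd of 10, so P(odd|even moved) = 1/2
By total probability: P(odd) = 2/3*3/5 + 1/3*1/2 = 17/30

17/30


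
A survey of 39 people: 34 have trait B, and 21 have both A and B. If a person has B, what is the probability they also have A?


P(A|B) = P(A∩B)/P(B) = (21/39)/(34/39) = 21/34

21/34


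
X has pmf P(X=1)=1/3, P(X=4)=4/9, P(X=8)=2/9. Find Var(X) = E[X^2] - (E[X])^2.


E[X] = 35/9, E[X^2] = 65/3
Var(X) = E[X^2] - (E[X])^2 = 65/3 - (35/9)^2 = 530/81

530/81


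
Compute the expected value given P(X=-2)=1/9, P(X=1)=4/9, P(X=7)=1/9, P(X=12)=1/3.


E[X] = sum(x * P(x))
= -2*1/9 + 1*4/9 + 7*1/9 + 12*1/3
= 5

5


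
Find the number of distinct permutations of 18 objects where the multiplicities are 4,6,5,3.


18! = 6402373705728000
Denominator: 4!=24 * 6!=720 * 5!=120 * 3!=6
Coefficient = 6402373705728000 / 12441600 = 514594080

514594080


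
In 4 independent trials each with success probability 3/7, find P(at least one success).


P(at least one) = 1 - P(none)
P(none) = (1 - 3/7)^4 = (4/7)^4 = 256/2401
P(at least one) = 1 - 256/2401 = 2145/2401

2145/2401


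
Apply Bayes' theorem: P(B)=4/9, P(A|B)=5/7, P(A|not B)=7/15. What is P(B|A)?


P(A) = P(A|B)P(B) + P(A|B')P(B') = 5/7*4/9 + 7/15*5/9 = 109/189
P(B|A) = P(A|B)P(B)/P(A) = (20/63)/(109/189) = 60/109

60/109


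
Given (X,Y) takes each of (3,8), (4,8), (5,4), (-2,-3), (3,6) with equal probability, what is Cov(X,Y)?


E[X]=13/5, E[Y]=23/5, E[XY]=20
Cov(X,Y) = E[XY] - E[X]E[Y] = 20 - 13/5*23/5 = 201/25

201/25


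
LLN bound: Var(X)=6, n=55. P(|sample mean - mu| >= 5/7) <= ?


Var(Xbar) = Var(X)/n = 6/55
Chebyshev: P(|Xbar-mu| >= 5/7) <= Var(Xbar)/(5/7)^2 = (6/55)/(25/49) = 294/1375

294/1375


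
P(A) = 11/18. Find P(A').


P(A') = 1 - P(A) = 1 - 11/18 = 7/18

7/18


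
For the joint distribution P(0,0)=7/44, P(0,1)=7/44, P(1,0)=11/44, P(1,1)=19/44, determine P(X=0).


P(X=0) = P(0,0)+P(0,1) = 7/44 + 7/44 = 14/44 = 7/22

7/22


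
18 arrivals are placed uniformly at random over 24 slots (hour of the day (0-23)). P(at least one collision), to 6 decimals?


P(all different) = prod((24-i)/24 for i=0..17) = 0.000123
P(at least one match) = 1 - 0.000123 = 0.999877

0.999877


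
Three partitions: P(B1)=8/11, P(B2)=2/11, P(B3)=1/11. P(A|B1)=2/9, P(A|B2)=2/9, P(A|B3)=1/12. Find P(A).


P(A) = P(A|B1)P(B1) + P(A|B2)P(B2) + P(A|B3)P(B3)
= 2/9*8/11 + 2/9*2/11 + 1/12*1/11
= 16/99 + 4/99 + 1/132 = 83/396

83/396


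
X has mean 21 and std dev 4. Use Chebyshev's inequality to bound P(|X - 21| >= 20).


k = 20/4 = 5
Chebyshev: P(|X-mu| >= k*sigma) <= 1/k^2 = 1/5^2 = 1/25

1/25


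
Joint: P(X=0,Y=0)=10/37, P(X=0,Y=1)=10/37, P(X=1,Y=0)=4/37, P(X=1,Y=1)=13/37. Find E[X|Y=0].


P(Y=0) = 14/37
E[X|Y=0] = (0*10 + 1*4)/14 = 4/14 = 2/7

2/7


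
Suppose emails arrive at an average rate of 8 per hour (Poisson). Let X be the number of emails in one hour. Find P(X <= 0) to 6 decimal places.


P(X<=0) = e^(-8)*8^0/0!
≈ 0.0003354626
≈ 0.000335

0.000335
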